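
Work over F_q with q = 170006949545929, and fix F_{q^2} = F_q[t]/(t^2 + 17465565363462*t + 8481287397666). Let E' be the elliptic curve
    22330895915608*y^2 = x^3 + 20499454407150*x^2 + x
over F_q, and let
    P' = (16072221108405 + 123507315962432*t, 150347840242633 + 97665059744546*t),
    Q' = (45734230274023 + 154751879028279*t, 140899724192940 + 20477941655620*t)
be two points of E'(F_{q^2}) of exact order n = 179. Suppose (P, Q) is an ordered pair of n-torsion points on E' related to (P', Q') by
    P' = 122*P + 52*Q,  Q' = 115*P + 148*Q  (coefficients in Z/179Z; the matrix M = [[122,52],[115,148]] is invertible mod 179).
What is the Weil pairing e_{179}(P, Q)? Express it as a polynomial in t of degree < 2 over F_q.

65660982732221 + 9487765699419*t

Under M = [[122,52],[115,148]] in GL_2(Z/179), e_{179}(P',Q') = e_{179}(P,Q)^(122*148-52*115 mod 179).
det M = 122*148 - 52*115 = 12076 = 83 (mod 179); 83^{-1} = 110 (mod 179).
(x,y)|->(54170929671609x+113307041701045,54170929671609y) sends E' to y^2=x^3+24730904873258*x+77317918528104.
Run Miller on y^2=x^3+24730904873258*x+77317918528104 over F_{170006949545929}: ladder 10110011 (8 bits); e = f_P(D_Q)/f_Q(D_P).
f_P(D_Q)/f_Q(D_P) = 144602255867073 + 168784418308272*t.
Hence e(P,Q) = 65660982732221 + 9487765699419*t in F_{170006949545929^2}^*.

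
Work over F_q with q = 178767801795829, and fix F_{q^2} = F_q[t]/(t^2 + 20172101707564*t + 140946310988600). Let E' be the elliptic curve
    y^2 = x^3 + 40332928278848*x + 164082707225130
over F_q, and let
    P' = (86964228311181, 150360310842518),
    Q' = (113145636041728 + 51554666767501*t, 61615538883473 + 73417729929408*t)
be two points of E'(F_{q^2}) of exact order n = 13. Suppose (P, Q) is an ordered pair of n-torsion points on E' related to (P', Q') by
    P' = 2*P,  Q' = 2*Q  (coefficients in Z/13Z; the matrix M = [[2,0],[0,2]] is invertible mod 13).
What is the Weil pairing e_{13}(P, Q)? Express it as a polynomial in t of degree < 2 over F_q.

12416497497063 + 40522914116768*t

The 13-Weil pairing on E[13] over F_{178767801795829} is alternating-bilinear: e_{13}(P',Q') = e_{13}(P,Q)^det(M).
det M = 2*2 - 0*0 = 4 = 4 (mod 13); 4^{-1} = 10 (mod 13).
Build f_{13,P'} and f_{13,Q'} via the 4-bit ladder of 13=1101_2; evaluate at shifted divisors; quotient in F_{178767801795829^2}.
e_{13}(P',Q') = 78542648335996 + 55869702386086*t.
(78542648335996 + 55869702386086*t)^{10} mod (178767801795829,f) = 12416497497063 + 40522914116768*t.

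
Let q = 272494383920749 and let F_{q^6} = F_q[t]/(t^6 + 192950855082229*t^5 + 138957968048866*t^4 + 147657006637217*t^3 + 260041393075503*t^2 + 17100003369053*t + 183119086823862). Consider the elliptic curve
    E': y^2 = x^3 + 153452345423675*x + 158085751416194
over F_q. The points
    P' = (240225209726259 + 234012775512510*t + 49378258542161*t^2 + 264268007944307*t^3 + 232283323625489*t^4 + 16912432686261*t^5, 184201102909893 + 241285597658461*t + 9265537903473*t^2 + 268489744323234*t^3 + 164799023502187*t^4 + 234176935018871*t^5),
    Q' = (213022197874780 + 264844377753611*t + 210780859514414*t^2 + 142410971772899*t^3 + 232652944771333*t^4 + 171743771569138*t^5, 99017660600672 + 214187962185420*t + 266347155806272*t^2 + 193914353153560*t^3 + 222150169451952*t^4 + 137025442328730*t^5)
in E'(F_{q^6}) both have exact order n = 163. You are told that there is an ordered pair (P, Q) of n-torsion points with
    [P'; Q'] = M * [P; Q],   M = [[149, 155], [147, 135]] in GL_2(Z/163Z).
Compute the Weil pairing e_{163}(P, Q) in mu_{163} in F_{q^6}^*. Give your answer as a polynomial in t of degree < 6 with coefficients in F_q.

Alternating bilinearity on E[163] (values in mu_{163} in F_{272494383920749^6}) gives e(P',Q') = e(P,Q)^det(M).
Hence e(P,Q) = e(P',Q')^{92} where 92 = 101^{-1} mod 163.
Build f_{163,P'} and f_{163,Q'} via the 8-bit ladder of 163=10100011_2; evaluate at shifted divisors; quotient in F_{272494383920749^6}.
Miller gives e_{163}(P',Q') = 160435938854487 + 4090229195679*t + 244177621088757*t^2 + 60478782121567*t^3 + 19537777990657*t^4 + 244598731674396*t^5 in F_{272494383920749^6}.
(160435938854487 + 4090229195679*t + 244177621088757*t^2 + 60478782121567*t^3 + 19537777990657*t^4 + 244598731674396*t^5)^{92} mod (272494383920749,f) = 258206397719449 + 212706862113303*t + 95168203919691*t^2 + 201997179532634*t^3 + 10489352189615*t^4 + 105140448928432*t^5.

258206397719449 + 212706862113303*t + 95168203919691*t^2 + 201997179532634*t^3 + 10489352189615*t^4 + 105140448928432*t^5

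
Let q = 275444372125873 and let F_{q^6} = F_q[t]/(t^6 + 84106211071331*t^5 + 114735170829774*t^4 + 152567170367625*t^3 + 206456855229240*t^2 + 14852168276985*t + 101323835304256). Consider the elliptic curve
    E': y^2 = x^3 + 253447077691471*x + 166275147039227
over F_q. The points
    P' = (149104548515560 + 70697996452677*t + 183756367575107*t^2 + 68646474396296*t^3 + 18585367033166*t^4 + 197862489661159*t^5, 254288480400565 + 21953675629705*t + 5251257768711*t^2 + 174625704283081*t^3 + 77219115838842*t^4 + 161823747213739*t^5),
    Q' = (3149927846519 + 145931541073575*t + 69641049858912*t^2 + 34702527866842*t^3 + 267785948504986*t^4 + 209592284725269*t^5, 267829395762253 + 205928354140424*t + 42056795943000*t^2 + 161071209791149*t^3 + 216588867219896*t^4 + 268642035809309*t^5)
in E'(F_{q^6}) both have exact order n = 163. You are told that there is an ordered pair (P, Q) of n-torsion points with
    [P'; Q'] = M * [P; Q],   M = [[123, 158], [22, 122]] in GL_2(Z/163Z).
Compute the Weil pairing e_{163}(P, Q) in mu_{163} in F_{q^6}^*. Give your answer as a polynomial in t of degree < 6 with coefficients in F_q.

102274920559778 + 270540358299249*t + 102061897920353*t^2 + 229566135353332*t^3 + 9139330543647*t^4 + 264914532159817*t^5

Under M = [[123,158],[22,122]] in GL_2(Z/163), e_{163}(P',Q') = e_{163}(P,Q)^(123*122-158*22 mod 163).
So e_{163}(P,Q) = e_{163}(P',Q')^{72}, since 120*72 = 1 mod 163.
Build f_{163,P'} and f_{163,Q'} via the 8-bit ladder of 163=10100011_2; evaluate at shifted divisors; quotient in F_{275444372125873^6}.
Result: e(P',Q') = 160534651156993 + 20921019232839*t + 102045524382685*t^2 + 30372306394579*t^3 + 240441268848335*t^4 + 227232177845168*t^5.
e_{163}(P,Q) = (160534651156993 + 20921019232839*t + 102045524382685*t^2 + 30372306394579*t^3 + 240441268848335*t^4 + 227232177845168*t^5)^{72} = 102274920559778 + 270540358299249*t + 102061897920353*t^2 + 229566135353332*t^3 + 9139330543647*t^4 + 264914532159817*t^5.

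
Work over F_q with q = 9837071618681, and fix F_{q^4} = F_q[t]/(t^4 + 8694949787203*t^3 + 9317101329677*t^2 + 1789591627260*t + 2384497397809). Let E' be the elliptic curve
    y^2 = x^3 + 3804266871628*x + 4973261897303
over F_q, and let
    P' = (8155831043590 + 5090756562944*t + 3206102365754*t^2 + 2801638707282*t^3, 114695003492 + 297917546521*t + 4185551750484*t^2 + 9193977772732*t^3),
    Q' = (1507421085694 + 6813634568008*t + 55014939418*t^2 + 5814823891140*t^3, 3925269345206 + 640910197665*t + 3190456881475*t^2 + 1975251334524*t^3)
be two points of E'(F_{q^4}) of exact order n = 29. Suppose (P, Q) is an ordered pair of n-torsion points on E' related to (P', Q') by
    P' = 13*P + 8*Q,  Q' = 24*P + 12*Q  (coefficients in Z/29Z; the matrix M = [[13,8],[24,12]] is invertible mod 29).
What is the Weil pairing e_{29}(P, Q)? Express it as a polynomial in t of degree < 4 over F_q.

The 29-Weil pairing on E[29] over F_{9837071618681} is alternating-bilinear: e_{29}(P',Q') = e_{29}(P,Q)^det(M).
det M = 13*12 - 8*24 = -36 = 22 (mod 29); 22^{-1} = 4 (mod 29).
Build f_{29,P'} and f_{29,Q'} via the 5-bit ladder of 29=11101_2; evaluate at shifted divisors; quotient in F_{9837071618681^4}.
f_P(D_Q)/f_Q(D_P) = 514381225472 + 9518093691928*t + 9106923638519*t^2 + 534810624228*t^3.
(514381225472 + 9518093691928*t + 9106923638519*t^2 + 534810624228*t^3)^{4} mod (9837071618681,f) = 3814752169108 + 1813730656758*t + 6342401582514*t^2 + 5106267346366*t^3.

3814752169108 + 1813730656758*t + 6342401582514*t^2 + 5106267346366*t^3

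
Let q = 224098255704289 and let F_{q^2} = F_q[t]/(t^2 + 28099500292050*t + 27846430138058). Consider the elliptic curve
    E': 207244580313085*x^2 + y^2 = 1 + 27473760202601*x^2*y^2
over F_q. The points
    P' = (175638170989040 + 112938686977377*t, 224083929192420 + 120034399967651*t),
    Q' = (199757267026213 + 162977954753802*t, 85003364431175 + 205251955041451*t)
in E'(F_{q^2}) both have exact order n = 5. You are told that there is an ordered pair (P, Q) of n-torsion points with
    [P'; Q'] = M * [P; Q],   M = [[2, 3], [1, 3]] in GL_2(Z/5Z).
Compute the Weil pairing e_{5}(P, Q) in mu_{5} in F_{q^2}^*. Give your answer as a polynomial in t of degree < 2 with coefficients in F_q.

Under M = [[2,3],[1,3]] in GL_2(Z/5), e_{5}(P',Q') = e_{5}(P,Q)^(2*3-3*1 mod 5).
det M = 2*3 - 3*1 = 3 = 3 (mod 5); 3^{-1} = 2 (mod 5).
Edwards->Montgomery: u=(1+y)/(1-y), v=u/x -> 105576105909811v^2=u^3+43524700637683u^2+u; then x_W=44942705027621u+39119723419281: y^2=x^3+33965775860180*x.
Miller loop for e_{5} over F_{224098255704289^2}: bits of 5 = 101; 2 double steps + 1 add steps, l/v at each.
So e_{5}(P',Q') = 213976898112625 + 62030530382774*t.
(213976898112625 + 62030530382774*t)^{2} mod (224098255704289,f) = 173322122571976 + 112953528804659*t.

173322122571976 + 112953528804659*t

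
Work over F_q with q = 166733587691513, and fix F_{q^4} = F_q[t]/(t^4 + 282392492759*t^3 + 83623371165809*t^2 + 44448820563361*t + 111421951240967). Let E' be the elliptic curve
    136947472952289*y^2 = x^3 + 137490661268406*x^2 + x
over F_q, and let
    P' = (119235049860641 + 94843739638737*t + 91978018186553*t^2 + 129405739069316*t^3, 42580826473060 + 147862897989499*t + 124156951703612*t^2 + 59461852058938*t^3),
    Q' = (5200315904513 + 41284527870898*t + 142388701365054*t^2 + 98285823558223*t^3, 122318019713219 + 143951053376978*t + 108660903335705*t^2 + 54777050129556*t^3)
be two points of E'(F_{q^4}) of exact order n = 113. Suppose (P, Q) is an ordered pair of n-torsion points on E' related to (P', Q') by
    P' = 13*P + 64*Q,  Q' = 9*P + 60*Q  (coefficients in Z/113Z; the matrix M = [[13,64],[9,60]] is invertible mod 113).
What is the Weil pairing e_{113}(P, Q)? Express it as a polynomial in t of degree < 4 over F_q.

The 113-Weil pairing on E[113] over F_{166733587691513} is alternating-bilinear: e_{113}(P',Q') = e_{113}(P,Q)^det(M).
13*60 - 64*9 = 204; reduced mod 113: det = 91, inverse 77.
Set x_W=80988091868313*u+58309776968435, y_W=80988091868313*v; then E': y_W^2=x_W^3+73019813012433*x_W+30506043792015.
n = 113 = (1110001)_2 (7 bits, wt 4); accumulate f_{113,P'}(Q'+S)/f_{113,P'}(S) along the 6-step ladder.
Result: e(P',Q') = 113914791567981 + 106814172778204*t + 44001220490530*t^2 + 145646210078229*t^3.
e_{113}(P,Q) = (113914791567981 + 106814172778204*t + 44001220490530*t^2 + 145646210078229*t^3)^{77} = 130471328070277 + 79769315202252*t + 27061274022583*t^2 + 22621280431689*t^3.

130471328070277 + 79769315202252*t + 27061274022583*t^2 + 22621280431689*t^3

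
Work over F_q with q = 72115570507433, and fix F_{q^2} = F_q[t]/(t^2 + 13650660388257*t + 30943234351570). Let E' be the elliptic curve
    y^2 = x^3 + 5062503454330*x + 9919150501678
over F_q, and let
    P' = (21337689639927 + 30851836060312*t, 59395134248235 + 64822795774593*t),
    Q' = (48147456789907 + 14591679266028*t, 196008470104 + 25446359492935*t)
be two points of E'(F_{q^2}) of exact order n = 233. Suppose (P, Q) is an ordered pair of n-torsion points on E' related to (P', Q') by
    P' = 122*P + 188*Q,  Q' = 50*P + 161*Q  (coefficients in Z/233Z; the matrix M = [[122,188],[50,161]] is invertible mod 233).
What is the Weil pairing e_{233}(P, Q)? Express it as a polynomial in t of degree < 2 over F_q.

e_{233} is bilinear + alternating on E[233], so e_{233}(122*P + 188*Q, 50*P + 161*Q) = e_{233}(P,Q)^(122*161-188*50).
Inverting 223 mod 233: 163. Thus e_{233}(P,Q) = e(P',Q')^{163}.
Miller loop for e_{233} over F_{72115570507433^2}: bits of 233 = 11101001; 7 double steps + 4 add steps, l/v at each.
So e_{233}(P',Q') = 39850561254079 + 68568485904755*t.
e_{233}(P,Q) = (39850561254079 + 68568485904755*t)^{163} = 12246339161940 + 60737921106462*t.

12246339161940 + 60737921106462*t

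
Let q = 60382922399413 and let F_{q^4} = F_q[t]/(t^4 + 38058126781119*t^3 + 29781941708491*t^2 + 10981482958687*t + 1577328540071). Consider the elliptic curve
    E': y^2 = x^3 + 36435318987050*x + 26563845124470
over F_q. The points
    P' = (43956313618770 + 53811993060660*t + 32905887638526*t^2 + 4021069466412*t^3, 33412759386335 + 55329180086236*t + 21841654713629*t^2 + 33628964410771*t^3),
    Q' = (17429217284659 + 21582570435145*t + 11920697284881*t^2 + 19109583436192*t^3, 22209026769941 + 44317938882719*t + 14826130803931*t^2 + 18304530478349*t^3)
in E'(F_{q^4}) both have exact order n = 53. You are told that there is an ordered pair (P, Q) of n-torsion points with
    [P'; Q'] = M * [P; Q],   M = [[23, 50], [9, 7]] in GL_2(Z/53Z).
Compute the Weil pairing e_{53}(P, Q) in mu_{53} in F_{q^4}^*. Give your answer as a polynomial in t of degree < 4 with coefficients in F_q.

22170125788183 + 31282308436288*t + 27213777638141*t^2 + 3123514371942*t^3

Under M = [[23,50],[9,7]] in GL_2(Z/53), e_{53}(P',Q') = e_{53}(P,Q)^(23*7-50*9 mod 53).
det M = 23*7 - 50*9 = -289 = 29 (mod 53); 29^{-1} = 11 (mod 53).
Double-and-add over 110101: 6-1 doublings, 4-1 additions; each step l_{T,T}/v_{2T} or l_{T,P'}/v at Q'+S for random S.
e_{53}(P',Q') = 59072297128393 + 37119544000777*t + 16145550893121*t^2 + 55427777457445*t^3.
Hence e(P,Q) = 22170125788183 + 31282308436288*t + 27213777638141*t^2 + 3123514371942*t^3 in F_{60382922399413^4}^*.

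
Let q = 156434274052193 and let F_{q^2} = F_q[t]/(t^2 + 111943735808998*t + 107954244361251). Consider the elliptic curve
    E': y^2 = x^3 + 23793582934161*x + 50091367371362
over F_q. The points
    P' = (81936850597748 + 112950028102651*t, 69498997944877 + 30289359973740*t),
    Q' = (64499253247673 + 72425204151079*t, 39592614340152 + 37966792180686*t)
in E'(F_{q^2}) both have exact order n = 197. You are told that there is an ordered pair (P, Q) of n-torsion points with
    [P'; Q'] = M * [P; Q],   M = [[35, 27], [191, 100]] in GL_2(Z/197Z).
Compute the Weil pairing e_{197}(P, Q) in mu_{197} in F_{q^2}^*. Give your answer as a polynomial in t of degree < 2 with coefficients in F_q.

e_{197} is bilinear + alternating on E[197], so e_{197}(35*P + 27*Q, 191*P + 100*Q) = e_{197}(P,Q)^(35*100-27*191).
Inverting 116 mod 197: 107. Thus e_{197}(P,Q) = e(P',Q')^{107}.
Build f_{197,P'} and f_{197,Q'} via the 8-bit ladder of 197=11000101_2; evaluate at shifted divisors; quotient in F_{156434274052193^2}.
e_{197}(P',Q') = 91385774902530 + 56859783861407*t.
(91385774902530 + 56859783861407*t)^{107} mod (156434274052193,f) = 149734614383598 + 100773684547008*t.

149734614383598 + 100773684547008*t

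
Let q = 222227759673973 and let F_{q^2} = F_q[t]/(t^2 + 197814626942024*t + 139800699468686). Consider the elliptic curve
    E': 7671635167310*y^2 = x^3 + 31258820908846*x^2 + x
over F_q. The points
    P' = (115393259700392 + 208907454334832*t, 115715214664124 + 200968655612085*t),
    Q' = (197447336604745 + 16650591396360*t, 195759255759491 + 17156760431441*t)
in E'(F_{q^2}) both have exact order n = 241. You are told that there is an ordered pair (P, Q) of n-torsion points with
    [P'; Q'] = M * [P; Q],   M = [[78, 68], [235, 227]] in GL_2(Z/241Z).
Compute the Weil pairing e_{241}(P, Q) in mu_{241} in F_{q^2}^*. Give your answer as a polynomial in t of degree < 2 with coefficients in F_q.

89299729366323 + 122614149547564*t

The 241-Weil pairing on E[241] over F_{222227759673973} is alternating-bilinear: e_{241}(P',Q') = e_{241}(P,Q)^det(M).
78*227 - 68*235 = 1726; reduced mod 241: det = 39, inverse 68.
Set x_W=77227181316848*u+169209147012878, y_W=77227181316848*v; then E': y_W^2=x_W^3+104926451030419.
n = 241 = (11110001)_2 (8 bits, wt 5); accumulate f_{241,P'}(Q'+S)/f_{241,P'}(S) along the 7-step ladder.
So e_{241}(P',Q') = 145728245896572 + 40890401962453*t.
Raise to 68: e(P,Q) = 89299729366323 + 122614149547564*t in mu_{241}.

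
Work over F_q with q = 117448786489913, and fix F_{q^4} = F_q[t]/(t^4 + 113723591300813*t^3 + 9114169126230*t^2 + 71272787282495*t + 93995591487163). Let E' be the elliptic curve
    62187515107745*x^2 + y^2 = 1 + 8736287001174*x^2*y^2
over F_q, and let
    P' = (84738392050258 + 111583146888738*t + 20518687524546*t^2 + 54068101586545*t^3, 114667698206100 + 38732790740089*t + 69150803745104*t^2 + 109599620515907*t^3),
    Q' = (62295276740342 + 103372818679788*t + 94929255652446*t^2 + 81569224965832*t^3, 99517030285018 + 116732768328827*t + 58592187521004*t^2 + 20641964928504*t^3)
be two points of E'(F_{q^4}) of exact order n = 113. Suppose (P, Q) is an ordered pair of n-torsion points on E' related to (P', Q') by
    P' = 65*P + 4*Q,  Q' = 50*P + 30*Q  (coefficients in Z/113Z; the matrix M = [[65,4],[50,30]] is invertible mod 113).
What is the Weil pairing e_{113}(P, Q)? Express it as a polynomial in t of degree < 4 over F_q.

17678276407844 + 38025039062967*t + 54681298914328*t^2 + 44153018229527*t^3

Under M = [[65,4],[50,30]] in GL_2(Z/113), e_{113}(P',Q') = e_{113}(P,Q)^(65*30-4*50 mod 113).
det(M) mod 113 = 55; its inverse in (Z/113)^* is 37 (check: 55*37 mod 113 = 1).
Map (x,y)_Ed via u=(1+y)/(1-y), v=(1+y)/((1-y)x) to Montgomery A=1478721848092,B=57810022408775; then to (a',b')=(56403047050027,29827279448780).
Run Miller on y^2=x^3+56403047050027*x+29827279448780 over F_{117448786489913}: ladder 1110001 (7 bits); e = f_P(D_Q)/f_Q(D_P).
Miller gives e_{113}(P',Q') = 56929043997937 + 98237995806291*t + 50138908083481*t^2 + 47391829398719*t^3 in F_{117448786489913^4}.
Raise to 37: e(P,Q) = 17678276407844 + 38025039062967*t + 54681298914328*t^2 + 44153018229527*t^3 in mu_{113}.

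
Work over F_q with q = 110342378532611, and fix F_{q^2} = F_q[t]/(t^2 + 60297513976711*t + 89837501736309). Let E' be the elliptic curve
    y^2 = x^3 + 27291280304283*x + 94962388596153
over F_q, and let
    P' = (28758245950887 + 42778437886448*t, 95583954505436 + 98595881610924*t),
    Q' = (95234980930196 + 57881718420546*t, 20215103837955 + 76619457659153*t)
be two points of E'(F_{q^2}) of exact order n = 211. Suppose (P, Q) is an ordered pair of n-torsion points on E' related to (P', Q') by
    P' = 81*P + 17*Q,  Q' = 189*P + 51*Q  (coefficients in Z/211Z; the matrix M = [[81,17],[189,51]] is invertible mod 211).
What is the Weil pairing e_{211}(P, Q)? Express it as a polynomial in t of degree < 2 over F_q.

33388575837536 + 29442613010290*t

Since e_{211}(P,P)=e_{211}(Q,Q)=1 and e_{211}(Q,P)=e_{211}(P,Q)^{-1}, expanding e_{211}(81*P + 17*Q,189*P + 51*Q) leaves e(P,Q)^det(M).
Inverting 74 mod 211: 77. Thus e_{211}(P,Q) = e(P',Q')^{77}.
8-bit Miller (11010011) on E'/F_{110342378532611} with a'=27291280304283, b'=94962388596153: accumulate tangent/chord ratios at Q'+S and P'+S'.
So e_{211}(P',Q') = 62458881841530 + 35019499319521*t.
(62458881841530 + 35019499319521*t)^{77} mod (110342378532611,f) = 33388575837536 + 29442613010290*t.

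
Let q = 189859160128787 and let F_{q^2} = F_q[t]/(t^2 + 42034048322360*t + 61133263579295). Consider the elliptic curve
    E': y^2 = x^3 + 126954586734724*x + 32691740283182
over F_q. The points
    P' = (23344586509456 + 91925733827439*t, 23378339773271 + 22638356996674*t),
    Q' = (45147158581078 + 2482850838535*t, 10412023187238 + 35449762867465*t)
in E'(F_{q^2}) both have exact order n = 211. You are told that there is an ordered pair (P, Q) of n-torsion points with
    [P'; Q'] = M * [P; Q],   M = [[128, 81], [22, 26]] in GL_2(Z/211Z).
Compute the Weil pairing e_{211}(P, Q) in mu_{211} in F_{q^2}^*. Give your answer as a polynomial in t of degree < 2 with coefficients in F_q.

139274956118965 + 107634577792106*t

e_{211} is bilinear + alternating on E[211], so e_{211}(128*P + 81*Q, 22*P + 26*Q) = e_{211}(P,Q)^(128*26-81*22).
det M = 128*26 - 81*22 = 1546 = 69 (mod 211); 69^{-1} = 52 (mod 211).
Miller loop for e_{211} over F_{189859160128787^2}: bits of 211 = 11010011; 7 double steps + 4 add steps, l/v at each.
Result: e(P',Q') = 133059151794390 + 3820872548872*t.
Raise to 52: e(P,Q) = 139274956118965 + 107634577792106*t in mu_{211}.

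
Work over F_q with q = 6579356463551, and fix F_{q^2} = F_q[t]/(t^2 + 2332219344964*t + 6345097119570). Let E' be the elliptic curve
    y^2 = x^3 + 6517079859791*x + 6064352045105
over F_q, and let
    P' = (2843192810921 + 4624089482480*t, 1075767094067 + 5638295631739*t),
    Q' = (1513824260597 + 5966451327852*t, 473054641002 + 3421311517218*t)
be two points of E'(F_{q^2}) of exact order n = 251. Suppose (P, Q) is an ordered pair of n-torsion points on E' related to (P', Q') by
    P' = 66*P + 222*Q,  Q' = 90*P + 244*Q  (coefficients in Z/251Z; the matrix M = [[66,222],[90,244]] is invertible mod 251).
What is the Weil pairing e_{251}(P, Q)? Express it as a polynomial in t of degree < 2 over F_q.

216394880756 + 6467952334575*t

The 251-Weil pairing on E[251] over F_{6579356463551} is alternating-bilinear: e_{251}(P',Q') = e_{251}(P,Q)^det(M).
det(M) mod 251 = 140; its inverse in (Z/251)^* is 52 (check: 140*52 mod 251 = 1).
Miller loop for e_{251} over F_{6579356463551^2}: bits of 251 = 11111011; 7 double steps + 6 add steps, l/v at each.
So e_{251}(P',Q') = 3484013768701 + 6243182430696*t.
Finally e_{251}(P,Q) = 216394880756 + 6467952334575*t.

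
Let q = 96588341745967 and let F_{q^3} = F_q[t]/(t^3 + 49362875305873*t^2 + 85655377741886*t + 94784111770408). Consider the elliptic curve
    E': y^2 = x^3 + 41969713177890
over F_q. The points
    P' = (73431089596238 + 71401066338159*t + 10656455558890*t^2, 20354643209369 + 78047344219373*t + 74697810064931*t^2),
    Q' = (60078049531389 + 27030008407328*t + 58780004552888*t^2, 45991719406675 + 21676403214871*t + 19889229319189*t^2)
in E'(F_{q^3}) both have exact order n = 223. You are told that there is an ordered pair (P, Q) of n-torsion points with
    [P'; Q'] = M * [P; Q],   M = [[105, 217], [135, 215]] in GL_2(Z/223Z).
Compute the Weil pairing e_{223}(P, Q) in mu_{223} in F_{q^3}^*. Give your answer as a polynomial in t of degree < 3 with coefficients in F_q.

56161775537614 + 8423516888239*t + 16880795452562*t^2

The 223-Weil pairing on E[223] over F_{96588341745967} is alternating-bilinear: e_{223}(P',Q') = e_{223}(P,Q)^det(M).
det M = 105*215 - 217*135 = -6720 = 193 (mod 223); 193^{-1} = 52 (mod 223).
Miller loop for e_{223} over F_{96588341745967^3}: bits of 223 = 11011111; 7 double steps + 6 add steps, l/v at each.
f_P(D_Q)/f_Q(D_P) = 78413131886416 + 91281260784324*t + 43602039704155*t^2.
Finally e_{223}(P,Q) = 56161775537614 + 8423516888239*t + 16880795452562*t^2.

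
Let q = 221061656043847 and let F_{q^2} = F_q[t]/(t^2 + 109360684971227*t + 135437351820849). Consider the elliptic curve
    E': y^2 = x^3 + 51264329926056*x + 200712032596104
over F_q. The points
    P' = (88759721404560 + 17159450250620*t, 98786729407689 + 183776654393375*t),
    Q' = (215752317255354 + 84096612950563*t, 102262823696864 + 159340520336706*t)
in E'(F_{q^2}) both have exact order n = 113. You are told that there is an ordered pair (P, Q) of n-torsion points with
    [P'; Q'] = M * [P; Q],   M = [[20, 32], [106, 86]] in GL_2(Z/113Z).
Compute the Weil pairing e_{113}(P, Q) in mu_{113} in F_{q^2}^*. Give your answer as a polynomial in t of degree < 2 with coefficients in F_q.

Since e_{113}(P,P)=e_{113}(Q,Q)=1 and e_{113}(Q,P)=e_{113}(P,Q)^{-1}, expanding e_{113}(20*P + 32*Q,106*P + 86*Q) leaves e(P,Q)^det(M).
So e_{113}(P,Q) = e_{113}(P',Q')^{59}, since 23*59 = 1 mod 113.
Double-and-add over 1110001: 7-1 doublings, 4-1 additions; each step l_{T,T}/v_{2T} or l_{T,P'}/v at Q'+S for random S.
Result: e(P',Q') = 2892678460653 + 93064122473638*t.
Raise to 59: e(P,Q) = 3561300925820 + 12027669574227*t in mu_{113}.

3561300925820 + 12027669574227*t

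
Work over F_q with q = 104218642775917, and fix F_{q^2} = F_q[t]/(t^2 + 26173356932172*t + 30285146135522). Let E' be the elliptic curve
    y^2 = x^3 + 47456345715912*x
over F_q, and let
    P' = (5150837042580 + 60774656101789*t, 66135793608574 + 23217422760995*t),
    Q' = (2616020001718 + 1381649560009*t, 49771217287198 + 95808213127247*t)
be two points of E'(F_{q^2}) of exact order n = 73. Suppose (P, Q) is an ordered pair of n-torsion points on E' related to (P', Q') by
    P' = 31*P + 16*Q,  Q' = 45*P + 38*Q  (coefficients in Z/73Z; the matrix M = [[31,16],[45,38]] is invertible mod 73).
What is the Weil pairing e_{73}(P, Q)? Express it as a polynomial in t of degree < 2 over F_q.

e_{73} is bilinear + alternating on E[73], so e_{73}(31*P + 16*Q, 45*P + 38*Q) = e_{73}(P,Q)^(31*38-16*45).
Hence e(P,Q) = e(P',Q')^{11} where 11 = 20^{-1} mod 73.
n = 73 = (1001001)_2 (7 bits, wt 3); accumulate f_{73,P'}(Q'+S)/f_{73,P'}(S) along the 6-step ladder.
The quotient is 63892687530621 + 74894618456792*t.
(63892687530621 + 74894618456792*t)^{11} mod (104218642775917,f) = 37038237468605 + 43992613050570*t.

37038237468605 + 43992613050570*t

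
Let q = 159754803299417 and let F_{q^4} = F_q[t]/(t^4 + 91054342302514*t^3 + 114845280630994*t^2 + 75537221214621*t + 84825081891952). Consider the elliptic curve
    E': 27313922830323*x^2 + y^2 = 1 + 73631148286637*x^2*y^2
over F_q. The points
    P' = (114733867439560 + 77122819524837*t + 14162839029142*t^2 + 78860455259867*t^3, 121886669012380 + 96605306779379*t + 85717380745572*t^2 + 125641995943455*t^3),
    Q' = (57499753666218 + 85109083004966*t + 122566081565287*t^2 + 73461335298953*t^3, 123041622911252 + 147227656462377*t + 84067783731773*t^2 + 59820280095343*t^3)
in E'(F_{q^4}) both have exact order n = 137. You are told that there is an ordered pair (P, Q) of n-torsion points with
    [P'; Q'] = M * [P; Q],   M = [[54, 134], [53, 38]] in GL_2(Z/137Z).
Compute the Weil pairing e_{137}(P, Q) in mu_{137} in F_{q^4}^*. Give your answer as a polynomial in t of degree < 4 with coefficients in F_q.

e_{137} is bilinear + alternating on E[137], so e_{137}(54*P + 134*Q, 53*P + 38*Q) = e_{137}(P,Q)^(54*38-134*53).
Hence e(P,Q) = e(P',Q')^{101} where 101 = 19^{-1} mod 137.
Map (x,y)_Ed via u=(1+y)/(1-y), v=(1+y)/((1-y)x) to Montgomery A=9726788924792,B=57530468320849; then to (a',b')=(130232894042488,17610639956176).
Build f_{137,P'} and f_{137,Q'} via the 8-bit ladder of 137=10001001_2; evaluate at shifted divisors; quotient in F_{159754803299417^4}.
The quotient is 109341809832433 + 101807725420223*t + 146450275788716*t^2 + 37372313552022*t^3.
Hence e(P,Q) = 86854515126107 + 14109045303996*t + 86947248674753*t^2 + 70965628459142*t^3 in F_{159754803299417^4}^*.

86854515126107 + 14109045303996*t + 86947248674753*t^2 + 70965628459142*t^3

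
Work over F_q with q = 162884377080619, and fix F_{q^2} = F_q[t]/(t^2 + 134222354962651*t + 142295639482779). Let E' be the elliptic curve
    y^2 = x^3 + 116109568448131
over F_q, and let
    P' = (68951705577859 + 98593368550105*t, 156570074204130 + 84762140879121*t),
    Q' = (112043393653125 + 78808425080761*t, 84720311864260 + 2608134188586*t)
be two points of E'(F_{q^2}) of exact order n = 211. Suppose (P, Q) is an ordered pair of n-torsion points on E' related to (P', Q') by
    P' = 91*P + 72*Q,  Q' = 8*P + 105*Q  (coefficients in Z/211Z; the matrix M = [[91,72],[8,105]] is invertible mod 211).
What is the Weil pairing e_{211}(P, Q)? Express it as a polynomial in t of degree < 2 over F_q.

Alternating bilinearity on E[211] (values in mu_{211} in F_{162884377080619^2}) gives e(P',Q') = e(P,Q)^det(M).
det M = 91*105 - 72*8 = 8979 = 117 (mod 211); 117^{-1} = 101 (mod 211).
Run Miller on y^2=x^3+116109568448131 over F_{162884377080619}: ladder 11010011 (8 bits); e = f_P(D_Q)/f_Q(D_P).
f_P(D_Q)/f_Q(D_P) = 42100993140722 + 159904446456408*t.
Hence e(P,Q) = 46455555840762 + 5805696176372*t in F_{162884377080619^2}^*.

46455555840762 + 5805696176372*t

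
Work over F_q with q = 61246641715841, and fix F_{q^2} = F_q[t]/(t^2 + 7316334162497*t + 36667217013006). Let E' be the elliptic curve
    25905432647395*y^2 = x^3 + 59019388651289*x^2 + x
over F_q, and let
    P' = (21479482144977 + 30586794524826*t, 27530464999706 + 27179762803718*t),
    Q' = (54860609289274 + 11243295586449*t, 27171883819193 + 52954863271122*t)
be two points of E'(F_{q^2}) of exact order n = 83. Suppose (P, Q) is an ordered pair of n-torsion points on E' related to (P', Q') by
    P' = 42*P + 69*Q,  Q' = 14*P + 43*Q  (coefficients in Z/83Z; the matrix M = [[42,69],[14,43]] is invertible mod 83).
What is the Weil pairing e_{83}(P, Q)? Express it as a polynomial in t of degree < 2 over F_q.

Under M = [[42,69],[14,43]] in GL_2(Z/83), e_{83}(P',Q') = e_{83}(P,Q)^(42*43-69*14 mod 83).
det M = 42*43 - 69*14 = 840 = 10 (mod 83); 10^{-1} = 25 (mod 83).
Set x_W=12146591241558*u+36779748655796, y_W=12146591241558*v; then E': y_W^2=x_W^3+47267523905090*x_W+49781558952779.
7-bit Miller (1010011) on E'/F_{61246641715841} with a'=47267523905090, b'=49781558952779: accumulate tangent/chord ratios at Q'+S and P'+S'.
f_P(D_Q)/f_Q(D_P) = 41247108584506 + 39618350125588*t.
(41247108584506 + 39618350125588*t)^{25} mod (61246641715841,f) = 32231169841147 + 10595211427374*t.

32231169841147 + 10595211427374*t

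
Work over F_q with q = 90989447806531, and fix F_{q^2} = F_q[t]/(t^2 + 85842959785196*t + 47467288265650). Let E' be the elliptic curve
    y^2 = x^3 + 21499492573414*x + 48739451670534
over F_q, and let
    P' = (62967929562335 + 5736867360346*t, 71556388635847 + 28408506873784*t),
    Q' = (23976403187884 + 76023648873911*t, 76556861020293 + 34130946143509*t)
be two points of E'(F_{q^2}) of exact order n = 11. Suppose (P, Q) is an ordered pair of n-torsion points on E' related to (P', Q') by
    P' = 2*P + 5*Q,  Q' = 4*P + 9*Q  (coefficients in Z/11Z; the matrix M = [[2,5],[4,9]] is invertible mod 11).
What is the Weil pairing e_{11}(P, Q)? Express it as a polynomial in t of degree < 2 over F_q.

Alternating bilinearity on E[11] (values in mu_{11} in F_{90989447806531^2}) gives e(P',Q') = e(P,Q)^det(M).
det(M) mod 11 = 9; its inverse in (Z/11)^* is 5 (check: 9*5 mod 11 = 1).
4-bit Miller (1011) on E'/F_{90989447806531} with a'=21499492573414, b'=48739451670534: accumulate tangent/chord ratios at Q'+S and P'+S'.
Result: e(P',Q') = 65434627392343 + 3119057046551*t.
Thus e_{11}(P,Q) = 23359916324092 + 27060689086787*t.

23359916324092 + 27060689086787*t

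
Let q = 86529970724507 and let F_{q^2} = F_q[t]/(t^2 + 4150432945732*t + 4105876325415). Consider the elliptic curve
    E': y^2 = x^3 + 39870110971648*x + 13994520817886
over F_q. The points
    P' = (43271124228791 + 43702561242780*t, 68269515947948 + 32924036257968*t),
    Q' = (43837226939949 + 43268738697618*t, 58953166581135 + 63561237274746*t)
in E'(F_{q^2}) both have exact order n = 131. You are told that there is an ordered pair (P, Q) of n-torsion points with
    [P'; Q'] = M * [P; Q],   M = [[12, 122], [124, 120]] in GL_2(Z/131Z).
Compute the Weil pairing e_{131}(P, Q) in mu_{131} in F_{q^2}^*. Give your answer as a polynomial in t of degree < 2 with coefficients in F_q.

57440585148665 + 74087768366626*t

e_{131} is bilinear + alternating on E[131], so e_{131}(12*P + 122*Q, 124*P + 120*Q) = e_{131}(P,Q)^(12*120-122*124).
12*120 - 122*124 = -13688; reduced mod 131: det = 67, inverse 88.
Run Miller on y^2=x^3+39870110971648*x+13994520817886 over F_{86529970724507}: ladder 10000011 (8 bits); e = f_P(D_Q)/f_Q(D_P).
f_P(D_Q)/f_Q(D_P) = 49470039740139 + 15998068366304*t.
Raise to 88: e(P,Q) = 57440585148665 + 74087768366626*t in mu_{131}.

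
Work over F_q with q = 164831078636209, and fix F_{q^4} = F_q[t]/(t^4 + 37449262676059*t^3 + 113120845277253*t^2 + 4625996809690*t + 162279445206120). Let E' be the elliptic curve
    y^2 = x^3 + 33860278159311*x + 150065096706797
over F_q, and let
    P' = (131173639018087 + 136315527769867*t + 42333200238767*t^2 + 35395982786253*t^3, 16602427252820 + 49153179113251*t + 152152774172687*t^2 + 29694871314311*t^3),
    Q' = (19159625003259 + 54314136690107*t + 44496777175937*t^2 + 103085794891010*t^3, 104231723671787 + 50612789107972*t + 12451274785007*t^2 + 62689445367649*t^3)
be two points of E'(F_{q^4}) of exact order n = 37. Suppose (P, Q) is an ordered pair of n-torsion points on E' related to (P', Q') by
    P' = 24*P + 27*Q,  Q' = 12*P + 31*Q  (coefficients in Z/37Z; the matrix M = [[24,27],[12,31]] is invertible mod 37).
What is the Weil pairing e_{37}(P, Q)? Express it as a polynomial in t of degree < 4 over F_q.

Alternating bilinearity on E[37] (values in mu_{37} in F_{164831078636209^4}) gives e(P',Q') = e(P,Q)^det(M).
det(M) mod 37 = 13; its inverse in (Z/37)^* is 20 (check: 13*20 mod 37 = 1).
Run Miller on y^2=x^3+33860278159311*x+150065096706797 over F_{164831078636209}: ladder 100101 (6 bits); e = f_P(D_Q)/f_Q(D_P).
So e_{37}(P',Q') = 41896901479468 + 121946849920788*t + 70616897646477*t^2 + 48510022345311*t^3.
Hence e(P,Q) = 49202609545206 + 86153425001252*t + 12776775652845*t^2 + 85980790456117*t^3 in F_{164831078636209^4}^*.

49202609545206 + 86153425001252*t + 12776775652845*t^2 + 85980790456117*t^3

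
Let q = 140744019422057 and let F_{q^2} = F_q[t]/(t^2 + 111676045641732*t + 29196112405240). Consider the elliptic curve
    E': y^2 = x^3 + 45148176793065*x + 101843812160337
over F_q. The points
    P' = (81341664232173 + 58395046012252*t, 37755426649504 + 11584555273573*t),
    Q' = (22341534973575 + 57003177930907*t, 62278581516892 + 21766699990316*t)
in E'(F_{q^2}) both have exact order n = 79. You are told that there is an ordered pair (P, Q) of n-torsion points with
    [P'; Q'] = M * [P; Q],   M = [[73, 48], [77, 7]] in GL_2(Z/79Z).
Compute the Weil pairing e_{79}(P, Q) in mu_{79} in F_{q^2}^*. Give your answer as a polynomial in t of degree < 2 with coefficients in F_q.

118222495827772 + 3253141544428*t

Alternating bilinearity on E[79] (values in mu_{79} in F_{140744019422057^2}) gives e(P',Q') = e(P,Q)^det(M).
det M = 73*7 - 48*77 = -3185 = 54 (mod 79); 54^{-1} = 60 (mod 79).
Build f_{79,P'} and f_{79,Q'} via the 7-bit ladder of 79=1001111_2; evaluate at shifted divisors; quotient in F_{140744019422057^2}.
Result: e(P',Q') = 33180290091234 + 113653574387488*t.
Thus e_{79}(P,Q) = 118222495827772 + 3253141544428*t.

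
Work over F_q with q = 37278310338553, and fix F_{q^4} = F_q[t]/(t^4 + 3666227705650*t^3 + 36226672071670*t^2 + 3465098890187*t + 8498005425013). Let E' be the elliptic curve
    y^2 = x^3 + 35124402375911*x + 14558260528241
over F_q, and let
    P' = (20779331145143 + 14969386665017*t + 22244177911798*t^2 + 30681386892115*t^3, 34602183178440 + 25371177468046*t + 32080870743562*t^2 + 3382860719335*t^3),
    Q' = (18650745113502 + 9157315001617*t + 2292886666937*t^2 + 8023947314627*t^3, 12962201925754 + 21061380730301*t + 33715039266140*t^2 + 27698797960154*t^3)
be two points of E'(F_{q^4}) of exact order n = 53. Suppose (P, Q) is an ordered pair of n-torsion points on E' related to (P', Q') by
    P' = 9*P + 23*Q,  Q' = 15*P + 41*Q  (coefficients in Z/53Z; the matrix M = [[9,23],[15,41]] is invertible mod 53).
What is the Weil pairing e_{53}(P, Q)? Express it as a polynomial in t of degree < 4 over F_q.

360842998940 + 35074385235608*t + 25996643271904*t^2 + 31191053536917*t^3

The 53-Weil pairing on E[53] over F_{37278310338553} is alternating-bilinear: e_{53}(P',Q') = e_{53}(P,Q)^det(M).
So e_{53}(P,Q) = e_{53}(P',Q')^{42}, since 24*42 = 1 mod 53.
Build f_{53,P'} and f_{53,Q'} via the 6-bit ladder of 53=110101_2; evaluate at shifted divisors; quotient in F_{37278310338553^4}.
Miller gives e_{53}(P',Q') = 15931521643262 + 6967045320812*t + 12414179714914*t^2 + 8441727953235*t^3 in F_{37278310338553^4}.
Raise to 42: e(P,Q) = 360842998940 + 35074385235608*t + 25996643271904*t^2 + 31191053536917*t^3 in mu_{53}.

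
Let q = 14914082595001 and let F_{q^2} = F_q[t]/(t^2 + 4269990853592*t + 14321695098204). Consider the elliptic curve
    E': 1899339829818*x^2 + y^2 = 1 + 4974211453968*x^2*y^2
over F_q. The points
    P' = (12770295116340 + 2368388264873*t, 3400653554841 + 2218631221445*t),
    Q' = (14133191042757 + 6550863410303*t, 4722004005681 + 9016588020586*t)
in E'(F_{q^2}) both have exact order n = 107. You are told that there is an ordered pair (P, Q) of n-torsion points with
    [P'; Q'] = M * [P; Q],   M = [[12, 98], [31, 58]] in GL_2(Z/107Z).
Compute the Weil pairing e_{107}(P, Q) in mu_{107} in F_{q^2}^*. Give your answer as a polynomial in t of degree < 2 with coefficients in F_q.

3586524483218 + 4122655026055*t

Since e_{107}(P,P)=e_{107}(Q,Q)=1 and e_{107}(Q,P)=e_{107}(P,Q)^{-1}, expanding e_{107}(12*P + 98*Q,31*P + 58*Q) leaves e(P,Q)^det(M).
det(M) mod 107 = 12; its inverse in (Z/107)^* is 9 (check: 12*9 mod 107 = 1).
Map (x,y)_Ed via u=(1+y)/(1-y), v=(1+y)/((1-y)x) to Montgomery A=211693287409,B=9792155882759; then to (a',b')=(5370301882029,3231123697605).
Run Miller on y^2=x^3+5370301882029*x+3231123697605 over F_{14914082595001}: ladder 1101011 (7 bits); e = f_P(D_Q)/f_Q(D_P).
e_{107}(P',Q') = 12101089539694 + 8939131960820*t.
Finally e_{107}(P,Q) = 3586524483218 + 4122655026055*t.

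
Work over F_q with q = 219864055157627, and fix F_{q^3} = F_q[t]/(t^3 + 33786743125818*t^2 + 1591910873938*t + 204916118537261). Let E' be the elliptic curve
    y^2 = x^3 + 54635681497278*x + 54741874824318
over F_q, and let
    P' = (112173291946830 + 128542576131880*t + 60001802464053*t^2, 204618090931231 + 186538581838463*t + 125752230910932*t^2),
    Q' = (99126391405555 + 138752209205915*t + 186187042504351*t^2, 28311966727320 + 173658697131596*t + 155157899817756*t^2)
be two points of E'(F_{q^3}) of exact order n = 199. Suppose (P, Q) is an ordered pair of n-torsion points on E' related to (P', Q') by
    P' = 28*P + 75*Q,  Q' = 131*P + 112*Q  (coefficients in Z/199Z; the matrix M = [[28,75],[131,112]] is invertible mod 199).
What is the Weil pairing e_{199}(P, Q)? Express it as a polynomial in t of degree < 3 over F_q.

The 199-Weil pairing on E[199] over F_{219864055157627} is alternating-bilinear: e_{199}(P',Q') = e_{199}(P,Q)^det(M).
Inverting 77 mod 199: 168. Thus e_{199}(P,Q) = e(P',Q')^{168}.
n = 199 = (11000111)_2 (8 bits, wt 5); accumulate f_{199,P'}(Q'+S)/f_{199,P'}(S) along the 7-step ladder.
Result: e(P',Q') = 219650975083657 + 1524757333543*t + 196486074632354*t^2.
Finally e_{199}(P,Q) = 124907582600922 + 93054334285143*t + 175475809503654*t^2.

124907582600922 + 93054334285143*t + 175475809503654*t^2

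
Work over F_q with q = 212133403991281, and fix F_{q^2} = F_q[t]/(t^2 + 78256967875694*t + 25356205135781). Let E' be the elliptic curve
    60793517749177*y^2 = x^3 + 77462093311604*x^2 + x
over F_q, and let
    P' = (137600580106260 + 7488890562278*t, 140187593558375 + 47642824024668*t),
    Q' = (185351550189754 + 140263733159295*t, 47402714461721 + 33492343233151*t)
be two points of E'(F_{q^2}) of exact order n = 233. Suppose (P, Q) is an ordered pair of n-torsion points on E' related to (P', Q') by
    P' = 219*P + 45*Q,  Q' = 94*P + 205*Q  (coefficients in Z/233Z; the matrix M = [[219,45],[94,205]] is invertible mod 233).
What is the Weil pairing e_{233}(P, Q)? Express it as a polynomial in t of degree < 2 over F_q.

43503680059837 + 68469578528413*t

Under M = [[219,45],[94,205]] in GL_2(Z/233), e_{233}(P',Q') = e_{233}(P,Q)^(219*205-45*94 mod 233).
Hence e(P,Q) = e(P',Q')^{36} where 36 = 123^{-1} mod 233.
(x,y)|->(56206478018424x+201148267680324,56206478018424y) sends E' to y^2=x^3+89233744474832*x+111663111666788.
8-bit Miller (11101001) on E'/F_{212133403991281} with a'=89233744474832, b'=111663111666788: accumulate tangent/chord ratios at Q'+S and P'+S'.
Miller gives e_{233}(P',Q') = 82172179173248 + 88169763196176*t in F_{212133403991281^2}.
(82172179173248 + 88169763196176*t)^{36} mod (212133403991281,f) = 43503680059837 + 68469578528413*t.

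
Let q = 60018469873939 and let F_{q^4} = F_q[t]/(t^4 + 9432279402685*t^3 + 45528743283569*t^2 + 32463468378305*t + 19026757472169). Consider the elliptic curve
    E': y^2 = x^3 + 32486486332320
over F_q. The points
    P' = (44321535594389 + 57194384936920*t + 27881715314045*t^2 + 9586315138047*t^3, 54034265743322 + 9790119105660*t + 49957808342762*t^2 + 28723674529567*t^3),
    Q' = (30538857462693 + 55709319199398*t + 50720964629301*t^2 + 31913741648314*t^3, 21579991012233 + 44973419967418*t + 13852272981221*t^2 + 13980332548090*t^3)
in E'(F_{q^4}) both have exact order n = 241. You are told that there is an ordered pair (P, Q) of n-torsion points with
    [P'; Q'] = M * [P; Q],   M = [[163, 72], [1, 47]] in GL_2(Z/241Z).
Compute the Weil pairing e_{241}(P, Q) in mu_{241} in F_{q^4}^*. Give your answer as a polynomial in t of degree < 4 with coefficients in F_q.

52197861898962 + 53024359768412*t + 36629850425546*t^2 + 5453395156409*t^3

Under M = [[163,72],[1,47]] in GL_2(Z/241), e_{241}(P',Q') = e_{241}(P,Q)^(163*47-72*1 mod 241).
det(M) mod 241 = 118; its inverse in (Z/241)^* is 96 (check: 118*96 mod 241 = 1).
Build f_{241,P'} and f_{241,Q'} via the 8-bit ladder of 241=11110001_2; evaluate at shifted divisors; quotient in F_{60018469873939^4}.
Miller gives e_{241}(P',Q') = 2890702687455 + 19168322039040*t + 41497616889117*t^2 + 383420360955*t^3 in F_{60018469873939^4}.
Raise to 96: e(P,Q) = 52197861898962 + 53024359768412*t + 36629850425546*t^2 + 5453395156409*t^3 in mu_{241}.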